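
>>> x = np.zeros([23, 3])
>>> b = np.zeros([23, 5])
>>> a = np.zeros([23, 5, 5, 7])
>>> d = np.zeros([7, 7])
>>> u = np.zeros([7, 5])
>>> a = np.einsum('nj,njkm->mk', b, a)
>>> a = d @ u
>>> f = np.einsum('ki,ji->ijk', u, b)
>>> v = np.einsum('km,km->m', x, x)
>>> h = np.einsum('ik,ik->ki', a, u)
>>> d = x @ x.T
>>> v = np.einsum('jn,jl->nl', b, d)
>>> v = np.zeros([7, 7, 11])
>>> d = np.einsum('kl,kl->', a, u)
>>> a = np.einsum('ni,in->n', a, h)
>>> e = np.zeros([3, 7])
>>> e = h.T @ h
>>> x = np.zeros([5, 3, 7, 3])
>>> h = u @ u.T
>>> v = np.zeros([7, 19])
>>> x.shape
(5, 3, 7, 3)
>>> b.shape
(23, 5)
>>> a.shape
(7,)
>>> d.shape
()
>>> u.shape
(7, 5)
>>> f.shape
(5, 23, 7)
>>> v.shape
(7, 19)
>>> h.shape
(7, 7)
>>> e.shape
(7, 7)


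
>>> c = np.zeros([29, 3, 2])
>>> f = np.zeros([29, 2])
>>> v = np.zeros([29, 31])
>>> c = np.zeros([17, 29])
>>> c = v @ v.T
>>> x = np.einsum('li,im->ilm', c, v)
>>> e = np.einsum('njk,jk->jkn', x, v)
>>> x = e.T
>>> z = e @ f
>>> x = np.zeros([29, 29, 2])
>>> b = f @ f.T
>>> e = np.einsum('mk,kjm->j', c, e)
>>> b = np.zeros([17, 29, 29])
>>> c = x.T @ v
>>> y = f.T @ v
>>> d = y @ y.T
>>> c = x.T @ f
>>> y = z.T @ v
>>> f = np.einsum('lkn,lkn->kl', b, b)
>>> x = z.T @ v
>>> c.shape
(2, 29, 2)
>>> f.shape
(29, 17)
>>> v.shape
(29, 31)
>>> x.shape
(2, 31, 31)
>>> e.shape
(31,)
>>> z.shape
(29, 31, 2)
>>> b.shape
(17, 29, 29)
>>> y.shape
(2, 31, 31)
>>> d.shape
(2, 2)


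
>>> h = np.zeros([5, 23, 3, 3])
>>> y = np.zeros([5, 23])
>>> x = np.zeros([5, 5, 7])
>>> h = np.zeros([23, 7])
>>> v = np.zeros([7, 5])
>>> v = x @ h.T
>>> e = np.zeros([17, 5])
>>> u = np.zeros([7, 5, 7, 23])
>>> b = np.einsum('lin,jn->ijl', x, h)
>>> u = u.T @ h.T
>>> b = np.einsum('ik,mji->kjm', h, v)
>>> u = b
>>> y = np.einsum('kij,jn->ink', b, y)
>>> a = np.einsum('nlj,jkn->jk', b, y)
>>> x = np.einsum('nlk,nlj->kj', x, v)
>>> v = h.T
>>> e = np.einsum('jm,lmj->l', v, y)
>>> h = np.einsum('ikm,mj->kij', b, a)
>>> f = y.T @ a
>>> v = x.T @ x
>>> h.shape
(5, 7, 23)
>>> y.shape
(5, 23, 7)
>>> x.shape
(7, 23)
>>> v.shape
(23, 23)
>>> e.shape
(5,)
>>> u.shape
(7, 5, 5)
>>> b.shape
(7, 5, 5)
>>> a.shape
(5, 23)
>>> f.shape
(7, 23, 23)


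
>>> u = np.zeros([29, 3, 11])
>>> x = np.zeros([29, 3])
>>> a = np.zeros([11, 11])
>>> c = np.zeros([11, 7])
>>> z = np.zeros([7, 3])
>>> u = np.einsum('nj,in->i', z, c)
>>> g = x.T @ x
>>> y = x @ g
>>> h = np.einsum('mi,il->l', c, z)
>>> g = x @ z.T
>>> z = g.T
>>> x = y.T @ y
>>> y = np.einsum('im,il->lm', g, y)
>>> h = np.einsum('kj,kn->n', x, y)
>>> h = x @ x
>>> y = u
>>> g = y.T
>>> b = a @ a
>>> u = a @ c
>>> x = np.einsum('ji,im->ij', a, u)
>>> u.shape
(11, 7)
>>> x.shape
(11, 11)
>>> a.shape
(11, 11)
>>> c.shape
(11, 7)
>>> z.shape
(7, 29)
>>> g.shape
(11,)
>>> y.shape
(11,)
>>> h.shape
(3, 3)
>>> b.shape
(11, 11)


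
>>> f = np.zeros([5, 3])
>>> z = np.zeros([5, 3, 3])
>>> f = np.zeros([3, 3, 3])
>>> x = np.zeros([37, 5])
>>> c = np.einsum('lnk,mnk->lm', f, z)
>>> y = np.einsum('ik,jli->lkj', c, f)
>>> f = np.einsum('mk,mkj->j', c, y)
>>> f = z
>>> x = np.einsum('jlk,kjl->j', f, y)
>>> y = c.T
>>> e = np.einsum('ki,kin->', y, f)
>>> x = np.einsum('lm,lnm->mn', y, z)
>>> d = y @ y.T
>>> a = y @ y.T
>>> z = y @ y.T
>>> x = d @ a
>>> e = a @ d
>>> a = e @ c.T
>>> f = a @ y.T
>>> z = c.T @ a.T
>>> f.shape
(5, 5)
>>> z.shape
(5, 5)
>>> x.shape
(5, 5)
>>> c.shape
(3, 5)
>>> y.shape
(5, 3)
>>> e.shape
(5, 5)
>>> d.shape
(5, 5)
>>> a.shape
(5, 3)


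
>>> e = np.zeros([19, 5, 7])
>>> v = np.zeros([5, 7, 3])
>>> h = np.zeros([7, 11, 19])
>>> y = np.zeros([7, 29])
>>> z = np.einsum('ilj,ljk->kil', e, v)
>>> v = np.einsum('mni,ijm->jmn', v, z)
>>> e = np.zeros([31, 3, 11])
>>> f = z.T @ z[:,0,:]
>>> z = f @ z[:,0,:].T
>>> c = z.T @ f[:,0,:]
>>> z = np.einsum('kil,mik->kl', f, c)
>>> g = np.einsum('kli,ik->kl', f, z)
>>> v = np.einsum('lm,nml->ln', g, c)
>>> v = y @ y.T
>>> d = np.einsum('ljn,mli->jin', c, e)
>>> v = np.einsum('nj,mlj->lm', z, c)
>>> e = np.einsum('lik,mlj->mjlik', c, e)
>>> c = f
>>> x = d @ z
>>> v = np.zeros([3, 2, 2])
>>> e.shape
(31, 11, 3, 19, 5)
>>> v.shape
(3, 2, 2)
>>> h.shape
(7, 11, 19)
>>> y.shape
(7, 29)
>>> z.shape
(5, 5)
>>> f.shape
(5, 19, 5)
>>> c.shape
(5, 19, 5)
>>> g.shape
(5, 19)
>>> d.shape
(19, 11, 5)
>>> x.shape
(19, 11, 5)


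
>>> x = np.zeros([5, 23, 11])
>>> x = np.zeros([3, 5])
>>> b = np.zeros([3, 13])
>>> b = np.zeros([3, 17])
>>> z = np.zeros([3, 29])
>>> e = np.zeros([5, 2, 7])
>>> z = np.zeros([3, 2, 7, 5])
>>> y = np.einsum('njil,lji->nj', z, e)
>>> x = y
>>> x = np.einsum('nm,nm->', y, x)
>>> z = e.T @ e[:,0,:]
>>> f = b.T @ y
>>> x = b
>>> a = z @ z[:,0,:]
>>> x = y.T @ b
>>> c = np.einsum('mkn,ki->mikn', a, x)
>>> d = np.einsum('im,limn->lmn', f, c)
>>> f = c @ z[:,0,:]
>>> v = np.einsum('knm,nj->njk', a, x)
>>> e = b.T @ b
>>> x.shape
(2, 17)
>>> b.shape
(3, 17)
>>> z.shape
(7, 2, 7)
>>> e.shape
(17, 17)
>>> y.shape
(3, 2)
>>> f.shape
(7, 17, 2, 7)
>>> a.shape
(7, 2, 7)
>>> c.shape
(7, 17, 2, 7)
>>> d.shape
(7, 2, 7)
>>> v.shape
(2, 17, 7)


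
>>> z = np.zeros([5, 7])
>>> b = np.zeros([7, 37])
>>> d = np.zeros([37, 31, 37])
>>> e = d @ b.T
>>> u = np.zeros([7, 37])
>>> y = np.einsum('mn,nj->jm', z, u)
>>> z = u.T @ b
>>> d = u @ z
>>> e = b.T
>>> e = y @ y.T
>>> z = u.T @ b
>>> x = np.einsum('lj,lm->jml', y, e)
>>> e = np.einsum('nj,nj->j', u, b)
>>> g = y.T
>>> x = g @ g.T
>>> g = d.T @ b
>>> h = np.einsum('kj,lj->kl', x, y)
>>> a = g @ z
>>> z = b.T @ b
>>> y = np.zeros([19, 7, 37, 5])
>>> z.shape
(37, 37)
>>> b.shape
(7, 37)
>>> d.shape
(7, 37)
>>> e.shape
(37,)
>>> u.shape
(7, 37)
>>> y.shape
(19, 7, 37, 5)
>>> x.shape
(5, 5)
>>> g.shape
(37, 37)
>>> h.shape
(5, 37)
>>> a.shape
(37, 37)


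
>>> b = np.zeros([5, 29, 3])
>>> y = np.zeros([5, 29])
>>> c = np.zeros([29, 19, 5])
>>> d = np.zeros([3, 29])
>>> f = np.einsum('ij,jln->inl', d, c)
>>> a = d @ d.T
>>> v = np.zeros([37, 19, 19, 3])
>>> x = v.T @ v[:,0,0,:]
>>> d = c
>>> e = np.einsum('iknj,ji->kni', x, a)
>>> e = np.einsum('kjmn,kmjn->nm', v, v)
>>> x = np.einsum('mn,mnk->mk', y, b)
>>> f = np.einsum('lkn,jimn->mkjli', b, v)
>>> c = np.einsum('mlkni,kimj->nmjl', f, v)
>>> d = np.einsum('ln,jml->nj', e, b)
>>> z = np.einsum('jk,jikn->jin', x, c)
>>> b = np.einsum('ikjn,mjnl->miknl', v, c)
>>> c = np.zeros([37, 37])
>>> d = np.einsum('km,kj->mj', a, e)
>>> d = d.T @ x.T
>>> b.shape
(5, 37, 19, 3, 29)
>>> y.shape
(5, 29)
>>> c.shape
(37, 37)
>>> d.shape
(19, 5)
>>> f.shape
(19, 29, 37, 5, 19)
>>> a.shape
(3, 3)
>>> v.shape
(37, 19, 19, 3)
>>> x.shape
(5, 3)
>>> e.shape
(3, 19)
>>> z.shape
(5, 19, 29)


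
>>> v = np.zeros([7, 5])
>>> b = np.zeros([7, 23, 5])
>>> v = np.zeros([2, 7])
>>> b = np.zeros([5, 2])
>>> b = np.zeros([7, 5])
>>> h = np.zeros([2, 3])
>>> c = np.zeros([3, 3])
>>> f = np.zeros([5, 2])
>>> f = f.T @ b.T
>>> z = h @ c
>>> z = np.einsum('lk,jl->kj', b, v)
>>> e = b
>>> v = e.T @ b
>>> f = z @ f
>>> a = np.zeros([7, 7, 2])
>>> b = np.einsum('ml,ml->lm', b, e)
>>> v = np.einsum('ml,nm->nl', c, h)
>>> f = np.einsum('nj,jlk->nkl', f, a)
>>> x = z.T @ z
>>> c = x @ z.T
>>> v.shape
(2, 3)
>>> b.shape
(5, 7)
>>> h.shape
(2, 3)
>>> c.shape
(2, 5)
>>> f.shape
(5, 2, 7)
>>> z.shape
(5, 2)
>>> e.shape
(7, 5)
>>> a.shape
(7, 7, 2)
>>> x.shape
(2, 2)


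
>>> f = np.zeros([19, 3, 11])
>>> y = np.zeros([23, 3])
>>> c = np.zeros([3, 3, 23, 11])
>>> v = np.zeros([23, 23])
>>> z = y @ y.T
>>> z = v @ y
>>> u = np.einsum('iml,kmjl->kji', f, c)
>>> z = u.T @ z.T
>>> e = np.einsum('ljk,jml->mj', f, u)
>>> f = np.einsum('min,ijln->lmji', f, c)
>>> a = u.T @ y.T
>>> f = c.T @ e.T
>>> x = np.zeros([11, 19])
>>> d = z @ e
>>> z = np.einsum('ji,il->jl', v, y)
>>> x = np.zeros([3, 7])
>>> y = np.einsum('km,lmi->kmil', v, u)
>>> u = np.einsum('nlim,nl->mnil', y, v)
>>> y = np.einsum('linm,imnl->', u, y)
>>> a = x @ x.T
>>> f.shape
(11, 23, 3, 23)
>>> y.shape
()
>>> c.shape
(3, 3, 23, 11)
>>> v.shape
(23, 23)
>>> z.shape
(23, 3)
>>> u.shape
(3, 23, 19, 23)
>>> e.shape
(23, 3)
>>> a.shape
(3, 3)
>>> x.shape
(3, 7)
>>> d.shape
(19, 23, 3)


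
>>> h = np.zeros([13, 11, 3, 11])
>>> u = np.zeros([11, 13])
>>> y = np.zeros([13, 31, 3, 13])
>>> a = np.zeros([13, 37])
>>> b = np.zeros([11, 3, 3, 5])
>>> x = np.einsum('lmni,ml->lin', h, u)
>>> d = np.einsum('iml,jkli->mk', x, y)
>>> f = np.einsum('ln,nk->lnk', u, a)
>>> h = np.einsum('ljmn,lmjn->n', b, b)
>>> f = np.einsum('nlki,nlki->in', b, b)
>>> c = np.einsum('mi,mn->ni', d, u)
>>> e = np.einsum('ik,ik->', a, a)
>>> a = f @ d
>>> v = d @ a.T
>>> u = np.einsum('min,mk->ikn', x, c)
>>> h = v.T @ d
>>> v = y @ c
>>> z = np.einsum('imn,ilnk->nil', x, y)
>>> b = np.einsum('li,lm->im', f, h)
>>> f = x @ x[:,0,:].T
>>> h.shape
(5, 31)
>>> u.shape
(11, 31, 3)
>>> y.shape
(13, 31, 3, 13)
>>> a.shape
(5, 31)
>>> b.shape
(11, 31)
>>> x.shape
(13, 11, 3)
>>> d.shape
(11, 31)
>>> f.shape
(13, 11, 13)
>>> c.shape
(13, 31)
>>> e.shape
()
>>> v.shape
(13, 31, 3, 31)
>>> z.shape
(3, 13, 31)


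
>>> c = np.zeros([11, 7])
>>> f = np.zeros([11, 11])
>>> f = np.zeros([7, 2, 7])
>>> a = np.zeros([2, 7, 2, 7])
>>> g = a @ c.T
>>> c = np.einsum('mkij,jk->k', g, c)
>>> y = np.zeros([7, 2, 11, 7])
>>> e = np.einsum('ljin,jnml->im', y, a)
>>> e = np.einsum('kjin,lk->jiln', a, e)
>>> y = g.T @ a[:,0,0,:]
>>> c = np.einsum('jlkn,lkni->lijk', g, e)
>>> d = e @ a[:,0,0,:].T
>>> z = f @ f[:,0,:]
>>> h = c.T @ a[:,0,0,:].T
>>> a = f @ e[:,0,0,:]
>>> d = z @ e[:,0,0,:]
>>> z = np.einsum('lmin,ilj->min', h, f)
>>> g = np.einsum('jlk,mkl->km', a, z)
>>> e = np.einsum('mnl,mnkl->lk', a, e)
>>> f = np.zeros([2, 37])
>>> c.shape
(7, 7, 2, 2)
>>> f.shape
(2, 37)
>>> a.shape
(7, 2, 7)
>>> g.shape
(7, 2)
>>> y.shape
(11, 2, 7, 7)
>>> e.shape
(7, 11)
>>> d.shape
(7, 2, 7)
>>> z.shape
(2, 7, 2)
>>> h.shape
(2, 2, 7, 2)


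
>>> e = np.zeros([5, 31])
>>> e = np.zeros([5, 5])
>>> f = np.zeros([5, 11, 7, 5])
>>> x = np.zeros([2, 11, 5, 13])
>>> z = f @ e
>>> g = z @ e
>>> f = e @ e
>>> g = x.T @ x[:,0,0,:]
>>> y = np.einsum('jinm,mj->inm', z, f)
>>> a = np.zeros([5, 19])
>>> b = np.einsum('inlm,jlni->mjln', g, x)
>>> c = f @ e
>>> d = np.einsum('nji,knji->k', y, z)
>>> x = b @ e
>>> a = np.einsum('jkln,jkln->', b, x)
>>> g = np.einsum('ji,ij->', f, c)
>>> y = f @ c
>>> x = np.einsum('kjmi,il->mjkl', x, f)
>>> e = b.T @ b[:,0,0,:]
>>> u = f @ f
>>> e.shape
(5, 11, 2, 5)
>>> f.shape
(5, 5)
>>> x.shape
(11, 2, 13, 5)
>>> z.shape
(5, 11, 7, 5)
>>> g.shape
()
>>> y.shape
(5, 5)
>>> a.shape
()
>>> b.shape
(13, 2, 11, 5)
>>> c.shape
(5, 5)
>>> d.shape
(5,)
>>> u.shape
(5, 5)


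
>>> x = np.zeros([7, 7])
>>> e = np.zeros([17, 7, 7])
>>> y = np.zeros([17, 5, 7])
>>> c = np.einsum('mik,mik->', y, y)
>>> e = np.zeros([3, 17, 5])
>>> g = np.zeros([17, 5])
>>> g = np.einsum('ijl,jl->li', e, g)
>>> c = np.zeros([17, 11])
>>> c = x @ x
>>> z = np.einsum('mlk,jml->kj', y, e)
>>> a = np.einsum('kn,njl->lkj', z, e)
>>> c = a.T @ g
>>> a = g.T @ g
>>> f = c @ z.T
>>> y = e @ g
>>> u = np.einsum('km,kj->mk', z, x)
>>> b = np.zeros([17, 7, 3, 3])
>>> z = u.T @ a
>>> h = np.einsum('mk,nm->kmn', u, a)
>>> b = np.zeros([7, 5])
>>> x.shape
(7, 7)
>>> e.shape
(3, 17, 5)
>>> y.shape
(3, 17, 3)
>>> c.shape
(17, 7, 3)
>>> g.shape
(5, 3)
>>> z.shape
(7, 3)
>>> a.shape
(3, 3)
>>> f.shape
(17, 7, 7)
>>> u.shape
(3, 7)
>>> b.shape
(7, 5)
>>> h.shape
(7, 3, 3)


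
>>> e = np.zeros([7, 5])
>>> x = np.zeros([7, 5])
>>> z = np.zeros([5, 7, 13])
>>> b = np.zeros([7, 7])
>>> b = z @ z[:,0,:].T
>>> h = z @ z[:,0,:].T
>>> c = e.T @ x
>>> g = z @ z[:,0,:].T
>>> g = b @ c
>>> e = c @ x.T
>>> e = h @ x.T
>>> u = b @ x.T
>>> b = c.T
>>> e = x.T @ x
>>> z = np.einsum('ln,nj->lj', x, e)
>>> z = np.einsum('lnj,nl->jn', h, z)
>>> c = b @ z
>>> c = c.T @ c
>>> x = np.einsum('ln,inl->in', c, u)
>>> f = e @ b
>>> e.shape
(5, 5)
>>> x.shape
(5, 7)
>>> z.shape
(5, 7)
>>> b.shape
(5, 5)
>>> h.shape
(5, 7, 5)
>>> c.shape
(7, 7)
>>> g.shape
(5, 7, 5)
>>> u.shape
(5, 7, 7)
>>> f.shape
(5, 5)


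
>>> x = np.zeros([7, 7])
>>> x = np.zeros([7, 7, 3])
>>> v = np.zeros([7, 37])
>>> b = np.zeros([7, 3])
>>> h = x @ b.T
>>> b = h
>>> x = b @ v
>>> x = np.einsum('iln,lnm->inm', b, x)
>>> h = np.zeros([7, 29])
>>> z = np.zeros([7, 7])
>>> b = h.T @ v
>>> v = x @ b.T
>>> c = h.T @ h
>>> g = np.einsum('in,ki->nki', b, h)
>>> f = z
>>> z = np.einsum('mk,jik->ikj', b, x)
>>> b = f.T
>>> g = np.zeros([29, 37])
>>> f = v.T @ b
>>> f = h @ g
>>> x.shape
(7, 7, 37)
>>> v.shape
(7, 7, 29)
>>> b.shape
(7, 7)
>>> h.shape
(7, 29)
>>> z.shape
(7, 37, 7)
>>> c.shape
(29, 29)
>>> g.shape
(29, 37)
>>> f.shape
(7, 37)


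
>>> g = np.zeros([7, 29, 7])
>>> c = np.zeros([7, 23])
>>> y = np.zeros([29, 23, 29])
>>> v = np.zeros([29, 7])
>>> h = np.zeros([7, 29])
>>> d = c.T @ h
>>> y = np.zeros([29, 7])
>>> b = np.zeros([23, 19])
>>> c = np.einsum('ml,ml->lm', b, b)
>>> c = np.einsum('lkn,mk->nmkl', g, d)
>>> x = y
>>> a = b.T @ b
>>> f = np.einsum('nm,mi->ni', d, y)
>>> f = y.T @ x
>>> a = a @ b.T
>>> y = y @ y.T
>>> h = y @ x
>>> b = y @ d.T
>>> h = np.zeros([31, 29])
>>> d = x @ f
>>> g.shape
(7, 29, 7)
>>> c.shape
(7, 23, 29, 7)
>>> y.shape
(29, 29)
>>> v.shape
(29, 7)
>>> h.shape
(31, 29)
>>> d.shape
(29, 7)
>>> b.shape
(29, 23)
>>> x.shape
(29, 7)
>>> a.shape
(19, 23)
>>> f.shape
(7, 7)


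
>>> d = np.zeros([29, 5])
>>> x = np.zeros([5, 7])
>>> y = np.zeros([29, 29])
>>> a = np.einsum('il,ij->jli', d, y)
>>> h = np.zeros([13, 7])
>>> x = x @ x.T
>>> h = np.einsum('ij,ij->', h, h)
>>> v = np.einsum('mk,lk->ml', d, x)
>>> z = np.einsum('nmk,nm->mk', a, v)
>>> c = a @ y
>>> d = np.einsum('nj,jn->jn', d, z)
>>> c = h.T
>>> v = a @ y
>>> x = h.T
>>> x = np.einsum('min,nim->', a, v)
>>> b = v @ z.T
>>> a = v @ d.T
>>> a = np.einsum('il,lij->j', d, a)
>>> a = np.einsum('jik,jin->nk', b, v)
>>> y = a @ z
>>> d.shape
(5, 29)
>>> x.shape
()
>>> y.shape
(29, 29)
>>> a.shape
(29, 5)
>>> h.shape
()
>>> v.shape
(29, 5, 29)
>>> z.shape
(5, 29)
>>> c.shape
()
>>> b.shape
(29, 5, 5)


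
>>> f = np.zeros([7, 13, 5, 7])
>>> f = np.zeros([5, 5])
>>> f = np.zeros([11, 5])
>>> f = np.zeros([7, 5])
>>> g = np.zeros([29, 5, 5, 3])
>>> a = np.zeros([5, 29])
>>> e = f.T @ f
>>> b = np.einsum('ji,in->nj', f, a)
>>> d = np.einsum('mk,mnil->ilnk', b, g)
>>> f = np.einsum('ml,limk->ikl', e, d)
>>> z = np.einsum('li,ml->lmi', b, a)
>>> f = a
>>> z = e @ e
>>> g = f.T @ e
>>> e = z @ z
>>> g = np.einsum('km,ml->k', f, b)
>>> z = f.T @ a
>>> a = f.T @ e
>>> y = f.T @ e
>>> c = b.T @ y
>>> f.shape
(5, 29)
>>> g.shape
(5,)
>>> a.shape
(29, 5)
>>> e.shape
(5, 5)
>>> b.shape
(29, 7)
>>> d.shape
(5, 3, 5, 7)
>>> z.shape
(29, 29)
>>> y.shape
(29, 5)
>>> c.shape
(7, 5)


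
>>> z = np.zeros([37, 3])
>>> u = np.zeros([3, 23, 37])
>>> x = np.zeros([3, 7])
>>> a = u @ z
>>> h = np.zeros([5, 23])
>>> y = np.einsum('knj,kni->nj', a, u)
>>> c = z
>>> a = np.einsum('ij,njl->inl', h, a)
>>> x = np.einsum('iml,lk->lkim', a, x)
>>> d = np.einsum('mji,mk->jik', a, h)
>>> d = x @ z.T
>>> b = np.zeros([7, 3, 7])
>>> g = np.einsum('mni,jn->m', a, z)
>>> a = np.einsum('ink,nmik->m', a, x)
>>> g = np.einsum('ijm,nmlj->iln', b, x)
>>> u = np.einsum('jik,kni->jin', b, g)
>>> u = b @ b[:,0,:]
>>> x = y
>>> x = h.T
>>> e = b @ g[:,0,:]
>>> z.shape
(37, 3)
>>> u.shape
(7, 3, 7)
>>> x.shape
(23, 5)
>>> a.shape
(7,)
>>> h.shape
(5, 23)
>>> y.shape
(23, 3)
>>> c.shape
(37, 3)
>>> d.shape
(3, 7, 5, 37)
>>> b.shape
(7, 3, 7)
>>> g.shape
(7, 5, 3)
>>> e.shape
(7, 3, 3)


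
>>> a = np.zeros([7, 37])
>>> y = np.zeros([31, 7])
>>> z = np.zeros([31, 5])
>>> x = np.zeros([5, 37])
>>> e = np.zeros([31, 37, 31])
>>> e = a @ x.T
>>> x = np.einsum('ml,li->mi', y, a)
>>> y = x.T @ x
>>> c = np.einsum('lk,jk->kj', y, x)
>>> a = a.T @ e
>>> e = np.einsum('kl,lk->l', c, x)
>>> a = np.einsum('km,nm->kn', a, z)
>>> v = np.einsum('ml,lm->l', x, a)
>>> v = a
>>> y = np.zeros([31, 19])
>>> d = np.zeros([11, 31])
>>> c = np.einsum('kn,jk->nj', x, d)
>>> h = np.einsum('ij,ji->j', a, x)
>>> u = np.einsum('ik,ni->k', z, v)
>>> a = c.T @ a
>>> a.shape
(11, 31)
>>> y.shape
(31, 19)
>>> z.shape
(31, 5)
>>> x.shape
(31, 37)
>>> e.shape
(31,)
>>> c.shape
(37, 11)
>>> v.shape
(37, 31)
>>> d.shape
(11, 31)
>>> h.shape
(31,)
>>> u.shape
(5,)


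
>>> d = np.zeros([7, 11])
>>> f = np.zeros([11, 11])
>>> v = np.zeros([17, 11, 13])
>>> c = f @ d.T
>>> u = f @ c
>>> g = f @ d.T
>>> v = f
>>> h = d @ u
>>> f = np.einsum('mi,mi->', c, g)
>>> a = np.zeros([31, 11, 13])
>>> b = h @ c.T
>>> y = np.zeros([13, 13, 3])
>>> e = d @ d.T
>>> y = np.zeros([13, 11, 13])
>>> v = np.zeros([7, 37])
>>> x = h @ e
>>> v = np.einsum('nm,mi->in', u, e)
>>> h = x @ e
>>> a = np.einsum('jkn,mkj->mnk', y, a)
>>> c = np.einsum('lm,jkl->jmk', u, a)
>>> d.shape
(7, 11)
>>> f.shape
()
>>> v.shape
(7, 11)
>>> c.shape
(31, 7, 13)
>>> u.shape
(11, 7)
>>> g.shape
(11, 7)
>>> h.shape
(7, 7)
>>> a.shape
(31, 13, 11)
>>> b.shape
(7, 11)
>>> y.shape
(13, 11, 13)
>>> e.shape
(7, 7)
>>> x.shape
(7, 7)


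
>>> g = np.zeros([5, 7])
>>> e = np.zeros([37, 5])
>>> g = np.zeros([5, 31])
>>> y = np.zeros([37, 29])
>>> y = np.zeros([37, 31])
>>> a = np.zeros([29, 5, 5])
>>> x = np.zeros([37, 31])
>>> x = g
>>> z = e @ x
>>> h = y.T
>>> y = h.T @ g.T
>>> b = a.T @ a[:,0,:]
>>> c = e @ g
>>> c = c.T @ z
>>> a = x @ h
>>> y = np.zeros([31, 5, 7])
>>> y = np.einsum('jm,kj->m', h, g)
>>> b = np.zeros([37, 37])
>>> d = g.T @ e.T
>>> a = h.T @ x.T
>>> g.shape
(5, 31)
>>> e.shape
(37, 5)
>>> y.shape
(37,)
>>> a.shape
(37, 5)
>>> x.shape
(5, 31)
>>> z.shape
(37, 31)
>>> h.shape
(31, 37)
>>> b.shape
(37, 37)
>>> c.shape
(31, 31)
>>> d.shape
(31, 37)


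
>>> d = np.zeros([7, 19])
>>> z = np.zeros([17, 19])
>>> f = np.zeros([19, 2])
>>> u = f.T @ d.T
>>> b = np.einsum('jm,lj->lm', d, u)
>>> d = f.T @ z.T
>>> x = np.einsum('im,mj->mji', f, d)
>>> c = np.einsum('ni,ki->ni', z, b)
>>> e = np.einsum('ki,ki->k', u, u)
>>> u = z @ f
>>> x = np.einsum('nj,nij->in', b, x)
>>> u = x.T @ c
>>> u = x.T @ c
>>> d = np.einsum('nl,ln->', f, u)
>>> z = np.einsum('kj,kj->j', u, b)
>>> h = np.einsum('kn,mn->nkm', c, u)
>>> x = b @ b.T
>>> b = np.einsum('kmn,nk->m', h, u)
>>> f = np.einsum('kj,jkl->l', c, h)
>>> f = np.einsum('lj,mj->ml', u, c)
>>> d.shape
()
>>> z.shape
(19,)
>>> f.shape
(17, 2)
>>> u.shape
(2, 19)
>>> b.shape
(17,)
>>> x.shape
(2, 2)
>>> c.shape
(17, 19)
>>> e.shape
(2,)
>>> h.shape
(19, 17, 2)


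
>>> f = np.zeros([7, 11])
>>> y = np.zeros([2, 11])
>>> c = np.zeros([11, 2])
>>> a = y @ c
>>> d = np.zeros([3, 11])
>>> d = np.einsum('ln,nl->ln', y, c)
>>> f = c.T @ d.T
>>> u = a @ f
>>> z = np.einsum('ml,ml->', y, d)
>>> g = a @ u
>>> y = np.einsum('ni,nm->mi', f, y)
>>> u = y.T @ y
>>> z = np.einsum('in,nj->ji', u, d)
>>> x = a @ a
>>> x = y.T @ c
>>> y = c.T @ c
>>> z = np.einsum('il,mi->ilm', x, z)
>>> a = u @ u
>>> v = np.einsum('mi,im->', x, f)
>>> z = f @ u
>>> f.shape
(2, 2)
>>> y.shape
(2, 2)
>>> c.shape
(11, 2)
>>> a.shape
(2, 2)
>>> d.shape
(2, 11)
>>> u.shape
(2, 2)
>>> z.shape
(2, 2)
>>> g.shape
(2, 2)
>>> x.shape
(2, 2)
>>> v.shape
()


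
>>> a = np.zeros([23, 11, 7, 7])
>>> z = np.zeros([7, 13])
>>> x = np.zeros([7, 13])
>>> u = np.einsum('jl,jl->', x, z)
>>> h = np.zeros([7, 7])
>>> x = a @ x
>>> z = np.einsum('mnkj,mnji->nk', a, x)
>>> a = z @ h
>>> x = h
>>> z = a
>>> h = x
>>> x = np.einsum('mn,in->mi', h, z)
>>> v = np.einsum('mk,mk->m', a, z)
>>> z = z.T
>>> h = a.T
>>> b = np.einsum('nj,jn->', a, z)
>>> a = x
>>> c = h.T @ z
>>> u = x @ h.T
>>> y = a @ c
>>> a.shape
(7, 11)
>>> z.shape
(7, 11)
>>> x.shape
(7, 11)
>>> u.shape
(7, 7)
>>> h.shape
(7, 11)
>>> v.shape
(11,)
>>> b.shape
()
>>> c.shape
(11, 11)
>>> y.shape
(7, 11)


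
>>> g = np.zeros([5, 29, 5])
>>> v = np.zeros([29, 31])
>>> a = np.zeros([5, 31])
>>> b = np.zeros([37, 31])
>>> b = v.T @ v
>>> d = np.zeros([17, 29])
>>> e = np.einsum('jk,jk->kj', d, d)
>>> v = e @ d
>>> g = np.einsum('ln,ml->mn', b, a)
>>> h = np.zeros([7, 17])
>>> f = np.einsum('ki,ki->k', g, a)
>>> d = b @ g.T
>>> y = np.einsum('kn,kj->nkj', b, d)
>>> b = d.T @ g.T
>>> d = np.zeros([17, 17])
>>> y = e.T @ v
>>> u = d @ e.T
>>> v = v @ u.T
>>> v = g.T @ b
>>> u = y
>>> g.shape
(5, 31)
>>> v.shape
(31, 5)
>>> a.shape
(5, 31)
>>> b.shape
(5, 5)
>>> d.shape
(17, 17)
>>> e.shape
(29, 17)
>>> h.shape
(7, 17)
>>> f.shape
(5,)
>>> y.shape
(17, 29)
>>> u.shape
(17, 29)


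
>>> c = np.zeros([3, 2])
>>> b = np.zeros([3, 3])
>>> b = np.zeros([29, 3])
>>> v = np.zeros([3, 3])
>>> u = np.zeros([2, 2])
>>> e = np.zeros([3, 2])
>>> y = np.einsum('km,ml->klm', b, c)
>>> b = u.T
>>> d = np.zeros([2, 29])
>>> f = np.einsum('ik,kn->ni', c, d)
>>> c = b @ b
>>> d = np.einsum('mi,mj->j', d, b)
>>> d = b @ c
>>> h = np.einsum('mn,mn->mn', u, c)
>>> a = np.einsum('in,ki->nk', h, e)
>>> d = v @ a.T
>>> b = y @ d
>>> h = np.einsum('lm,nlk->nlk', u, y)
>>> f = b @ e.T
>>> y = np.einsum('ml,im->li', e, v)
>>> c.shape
(2, 2)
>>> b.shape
(29, 2, 2)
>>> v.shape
(3, 3)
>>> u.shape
(2, 2)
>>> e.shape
(3, 2)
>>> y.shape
(2, 3)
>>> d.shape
(3, 2)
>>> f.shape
(29, 2, 3)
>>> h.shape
(29, 2, 3)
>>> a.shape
(2, 3)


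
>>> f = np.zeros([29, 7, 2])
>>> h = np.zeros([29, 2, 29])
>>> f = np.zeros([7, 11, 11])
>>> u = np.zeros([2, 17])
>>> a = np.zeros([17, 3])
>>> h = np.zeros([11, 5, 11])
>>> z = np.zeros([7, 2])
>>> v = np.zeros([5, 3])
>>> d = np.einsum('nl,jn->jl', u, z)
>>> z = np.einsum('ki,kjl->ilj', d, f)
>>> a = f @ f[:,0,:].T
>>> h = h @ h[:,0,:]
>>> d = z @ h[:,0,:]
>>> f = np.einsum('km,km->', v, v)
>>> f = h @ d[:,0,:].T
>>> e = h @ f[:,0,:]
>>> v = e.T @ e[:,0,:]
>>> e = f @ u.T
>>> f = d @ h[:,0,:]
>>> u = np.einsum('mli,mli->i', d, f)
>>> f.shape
(17, 11, 11)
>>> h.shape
(11, 5, 11)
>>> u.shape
(11,)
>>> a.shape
(7, 11, 7)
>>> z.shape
(17, 11, 11)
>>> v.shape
(17, 5, 17)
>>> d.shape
(17, 11, 11)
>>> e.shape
(11, 5, 2)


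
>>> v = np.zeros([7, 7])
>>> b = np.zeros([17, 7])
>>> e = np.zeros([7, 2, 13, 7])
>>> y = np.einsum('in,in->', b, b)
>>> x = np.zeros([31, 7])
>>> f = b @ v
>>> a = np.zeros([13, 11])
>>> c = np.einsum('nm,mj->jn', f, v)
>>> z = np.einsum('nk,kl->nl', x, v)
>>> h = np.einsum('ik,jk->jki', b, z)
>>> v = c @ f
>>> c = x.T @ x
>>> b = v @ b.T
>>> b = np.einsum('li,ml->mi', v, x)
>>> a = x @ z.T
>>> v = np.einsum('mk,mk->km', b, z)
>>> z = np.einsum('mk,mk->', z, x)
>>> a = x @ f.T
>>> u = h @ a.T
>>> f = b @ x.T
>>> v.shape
(7, 31)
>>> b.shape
(31, 7)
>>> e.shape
(7, 2, 13, 7)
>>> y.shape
()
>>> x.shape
(31, 7)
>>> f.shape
(31, 31)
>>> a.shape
(31, 17)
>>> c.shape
(7, 7)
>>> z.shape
()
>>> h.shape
(31, 7, 17)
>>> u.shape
(31, 7, 31)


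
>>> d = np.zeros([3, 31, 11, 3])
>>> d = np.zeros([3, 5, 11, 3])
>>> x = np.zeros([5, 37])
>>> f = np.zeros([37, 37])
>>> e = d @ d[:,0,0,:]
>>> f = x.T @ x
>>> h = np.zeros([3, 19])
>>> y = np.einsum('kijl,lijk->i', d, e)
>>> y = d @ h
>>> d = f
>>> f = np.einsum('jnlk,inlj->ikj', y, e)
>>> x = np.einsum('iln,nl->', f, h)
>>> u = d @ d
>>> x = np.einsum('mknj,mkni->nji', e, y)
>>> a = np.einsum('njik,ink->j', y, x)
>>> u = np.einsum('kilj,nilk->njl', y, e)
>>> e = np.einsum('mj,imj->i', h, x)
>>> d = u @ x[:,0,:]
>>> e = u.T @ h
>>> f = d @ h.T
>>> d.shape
(3, 19, 19)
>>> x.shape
(11, 3, 19)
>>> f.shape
(3, 19, 3)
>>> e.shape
(11, 19, 19)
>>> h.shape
(3, 19)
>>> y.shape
(3, 5, 11, 19)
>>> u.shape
(3, 19, 11)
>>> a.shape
(5,)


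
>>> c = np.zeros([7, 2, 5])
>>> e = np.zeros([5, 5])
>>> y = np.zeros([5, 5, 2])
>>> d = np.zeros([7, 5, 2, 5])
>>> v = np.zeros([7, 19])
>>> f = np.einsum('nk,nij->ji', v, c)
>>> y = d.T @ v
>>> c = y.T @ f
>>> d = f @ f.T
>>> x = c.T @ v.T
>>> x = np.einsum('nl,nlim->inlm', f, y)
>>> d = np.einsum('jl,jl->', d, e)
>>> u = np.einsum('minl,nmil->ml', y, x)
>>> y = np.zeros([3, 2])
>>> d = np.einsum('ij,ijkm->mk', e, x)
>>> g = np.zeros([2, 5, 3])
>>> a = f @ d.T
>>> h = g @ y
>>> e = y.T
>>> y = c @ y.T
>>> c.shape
(19, 5, 2, 2)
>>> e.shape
(2, 3)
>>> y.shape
(19, 5, 2, 3)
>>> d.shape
(19, 2)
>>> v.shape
(7, 19)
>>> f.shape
(5, 2)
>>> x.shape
(5, 5, 2, 19)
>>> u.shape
(5, 19)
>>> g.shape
(2, 5, 3)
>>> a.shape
(5, 19)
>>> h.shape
(2, 5, 2)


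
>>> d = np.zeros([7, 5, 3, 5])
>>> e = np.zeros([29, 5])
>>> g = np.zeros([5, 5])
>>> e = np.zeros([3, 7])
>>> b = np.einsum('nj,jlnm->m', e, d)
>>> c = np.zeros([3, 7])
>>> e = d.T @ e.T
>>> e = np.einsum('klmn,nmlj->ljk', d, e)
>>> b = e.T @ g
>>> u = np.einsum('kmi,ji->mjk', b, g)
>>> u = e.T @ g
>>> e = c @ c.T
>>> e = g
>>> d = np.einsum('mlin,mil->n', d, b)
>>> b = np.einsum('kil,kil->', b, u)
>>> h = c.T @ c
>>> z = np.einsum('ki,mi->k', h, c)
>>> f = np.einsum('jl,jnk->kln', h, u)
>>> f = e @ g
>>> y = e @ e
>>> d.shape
(5,)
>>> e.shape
(5, 5)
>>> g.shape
(5, 5)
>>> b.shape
()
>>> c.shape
(3, 7)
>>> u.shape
(7, 3, 5)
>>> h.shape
(7, 7)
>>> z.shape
(7,)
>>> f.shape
(5, 5)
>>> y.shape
(5, 5)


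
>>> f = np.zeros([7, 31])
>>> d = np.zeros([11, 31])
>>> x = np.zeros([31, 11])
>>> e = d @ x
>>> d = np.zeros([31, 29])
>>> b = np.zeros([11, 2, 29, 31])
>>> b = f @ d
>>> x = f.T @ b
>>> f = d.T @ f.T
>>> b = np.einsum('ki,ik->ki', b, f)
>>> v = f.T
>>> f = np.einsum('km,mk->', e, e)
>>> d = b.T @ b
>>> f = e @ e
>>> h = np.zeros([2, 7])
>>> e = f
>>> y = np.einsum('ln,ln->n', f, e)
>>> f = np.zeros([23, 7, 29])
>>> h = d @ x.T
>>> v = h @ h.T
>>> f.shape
(23, 7, 29)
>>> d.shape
(29, 29)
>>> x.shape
(31, 29)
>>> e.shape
(11, 11)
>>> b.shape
(7, 29)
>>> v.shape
(29, 29)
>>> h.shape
(29, 31)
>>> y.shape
(11,)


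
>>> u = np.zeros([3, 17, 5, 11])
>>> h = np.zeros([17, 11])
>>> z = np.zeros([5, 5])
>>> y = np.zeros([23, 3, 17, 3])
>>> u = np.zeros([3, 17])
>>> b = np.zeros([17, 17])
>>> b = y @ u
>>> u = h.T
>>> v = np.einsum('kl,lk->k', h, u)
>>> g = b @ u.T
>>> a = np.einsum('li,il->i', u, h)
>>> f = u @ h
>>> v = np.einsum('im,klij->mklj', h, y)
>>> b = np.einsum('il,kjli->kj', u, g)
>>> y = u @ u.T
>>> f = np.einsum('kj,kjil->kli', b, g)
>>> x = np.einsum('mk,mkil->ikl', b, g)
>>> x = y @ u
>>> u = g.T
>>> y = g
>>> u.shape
(11, 17, 3, 23)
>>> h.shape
(17, 11)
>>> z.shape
(5, 5)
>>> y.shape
(23, 3, 17, 11)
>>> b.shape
(23, 3)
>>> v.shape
(11, 23, 3, 3)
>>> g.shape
(23, 3, 17, 11)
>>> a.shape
(17,)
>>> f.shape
(23, 11, 17)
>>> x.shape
(11, 17)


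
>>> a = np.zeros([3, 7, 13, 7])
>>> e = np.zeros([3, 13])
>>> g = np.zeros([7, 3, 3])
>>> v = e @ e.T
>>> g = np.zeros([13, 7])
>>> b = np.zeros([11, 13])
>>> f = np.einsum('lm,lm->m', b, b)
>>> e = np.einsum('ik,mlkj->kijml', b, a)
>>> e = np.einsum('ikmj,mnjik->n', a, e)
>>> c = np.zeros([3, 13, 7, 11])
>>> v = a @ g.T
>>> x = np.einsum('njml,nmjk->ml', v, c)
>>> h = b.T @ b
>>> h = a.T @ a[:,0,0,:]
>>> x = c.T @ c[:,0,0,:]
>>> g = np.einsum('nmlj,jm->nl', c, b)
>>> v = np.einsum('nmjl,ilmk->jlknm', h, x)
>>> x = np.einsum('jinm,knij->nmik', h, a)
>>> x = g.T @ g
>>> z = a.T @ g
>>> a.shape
(3, 7, 13, 7)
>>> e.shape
(11,)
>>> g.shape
(3, 7)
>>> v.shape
(7, 7, 11, 7, 13)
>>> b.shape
(11, 13)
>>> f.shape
(13,)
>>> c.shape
(3, 13, 7, 11)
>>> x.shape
(7, 7)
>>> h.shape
(7, 13, 7, 7)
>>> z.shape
(7, 13, 7, 7)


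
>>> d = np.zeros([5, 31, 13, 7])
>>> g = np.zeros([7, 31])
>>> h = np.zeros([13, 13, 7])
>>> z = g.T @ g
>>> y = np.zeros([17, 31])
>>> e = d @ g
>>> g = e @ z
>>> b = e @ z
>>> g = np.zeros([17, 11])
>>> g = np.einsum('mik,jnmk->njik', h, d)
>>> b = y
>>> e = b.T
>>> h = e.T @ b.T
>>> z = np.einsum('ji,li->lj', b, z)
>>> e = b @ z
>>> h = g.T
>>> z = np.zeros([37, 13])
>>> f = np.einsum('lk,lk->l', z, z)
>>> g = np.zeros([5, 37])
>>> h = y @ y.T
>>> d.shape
(5, 31, 13, 7)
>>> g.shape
(5, 37)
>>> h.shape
(17, 17)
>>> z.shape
(37, 13)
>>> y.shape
(17, 31)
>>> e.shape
(17, 17)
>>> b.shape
(17, 31)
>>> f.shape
(37,)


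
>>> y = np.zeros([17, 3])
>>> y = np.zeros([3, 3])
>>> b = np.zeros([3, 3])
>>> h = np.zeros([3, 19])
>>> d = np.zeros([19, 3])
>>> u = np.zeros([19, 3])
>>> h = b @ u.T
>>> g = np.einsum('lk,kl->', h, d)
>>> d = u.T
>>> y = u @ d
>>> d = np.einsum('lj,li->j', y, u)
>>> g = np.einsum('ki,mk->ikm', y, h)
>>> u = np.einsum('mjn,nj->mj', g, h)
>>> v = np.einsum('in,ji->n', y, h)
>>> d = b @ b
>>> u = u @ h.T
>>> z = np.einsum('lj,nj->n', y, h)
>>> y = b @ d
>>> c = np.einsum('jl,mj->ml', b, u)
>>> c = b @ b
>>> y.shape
(3, 3)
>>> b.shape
(3, 3)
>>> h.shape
(3, 19)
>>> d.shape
(3, 3)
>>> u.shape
(19, 3)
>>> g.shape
(19, 19, 3)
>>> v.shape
(19,)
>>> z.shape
(3,)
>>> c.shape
(3, 3)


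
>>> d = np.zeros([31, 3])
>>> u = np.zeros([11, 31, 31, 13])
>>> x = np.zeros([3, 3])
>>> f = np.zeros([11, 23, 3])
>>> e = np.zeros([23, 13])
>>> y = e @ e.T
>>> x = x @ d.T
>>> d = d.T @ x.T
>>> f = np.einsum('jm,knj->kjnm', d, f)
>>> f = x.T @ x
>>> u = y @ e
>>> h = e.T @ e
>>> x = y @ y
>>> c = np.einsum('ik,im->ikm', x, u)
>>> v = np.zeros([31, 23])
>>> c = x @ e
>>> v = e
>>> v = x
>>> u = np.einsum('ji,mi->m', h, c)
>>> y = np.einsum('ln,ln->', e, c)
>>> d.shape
(3, 3)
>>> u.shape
(23,)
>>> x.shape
(23, 23)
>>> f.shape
(31, 31)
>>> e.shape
(23, 13)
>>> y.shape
()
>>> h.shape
(13, 13)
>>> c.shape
(23, 13)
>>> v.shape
(23, 23)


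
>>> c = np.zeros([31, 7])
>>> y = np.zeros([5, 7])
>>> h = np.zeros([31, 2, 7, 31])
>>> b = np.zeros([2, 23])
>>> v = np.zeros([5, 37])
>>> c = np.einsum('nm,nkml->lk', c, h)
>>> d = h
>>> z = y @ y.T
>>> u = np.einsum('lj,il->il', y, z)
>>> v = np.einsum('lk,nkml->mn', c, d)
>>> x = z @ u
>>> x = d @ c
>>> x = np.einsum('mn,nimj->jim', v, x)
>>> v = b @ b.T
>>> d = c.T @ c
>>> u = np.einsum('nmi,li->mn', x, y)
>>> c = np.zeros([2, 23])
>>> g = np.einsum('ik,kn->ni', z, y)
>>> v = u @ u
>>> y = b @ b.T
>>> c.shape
(2, 23)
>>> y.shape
(2, 2)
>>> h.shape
(31, 2, 7, 31)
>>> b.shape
(2, 23)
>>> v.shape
(2, 2)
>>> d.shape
(2, 2)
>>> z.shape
(5, 5)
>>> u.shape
(2, 2)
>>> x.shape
(2, 2, 7)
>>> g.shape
(7, 5)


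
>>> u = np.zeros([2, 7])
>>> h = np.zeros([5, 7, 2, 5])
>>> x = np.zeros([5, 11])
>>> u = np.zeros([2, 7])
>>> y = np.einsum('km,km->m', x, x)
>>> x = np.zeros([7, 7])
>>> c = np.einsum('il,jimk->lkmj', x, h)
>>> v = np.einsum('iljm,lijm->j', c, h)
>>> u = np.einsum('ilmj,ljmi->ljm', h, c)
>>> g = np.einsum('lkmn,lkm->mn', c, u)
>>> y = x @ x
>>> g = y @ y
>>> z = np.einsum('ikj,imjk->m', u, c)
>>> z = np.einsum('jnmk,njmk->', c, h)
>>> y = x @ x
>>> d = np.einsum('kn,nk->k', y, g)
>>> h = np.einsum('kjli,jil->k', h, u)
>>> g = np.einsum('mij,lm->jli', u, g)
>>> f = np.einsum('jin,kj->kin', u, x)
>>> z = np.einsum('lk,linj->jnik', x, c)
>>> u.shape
(7, 5, 2)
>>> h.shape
(5,)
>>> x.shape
(7, 7)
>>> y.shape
(7, 7)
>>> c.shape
(7, 5, 2, 5)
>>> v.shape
(2,)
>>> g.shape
(2, 7, 5)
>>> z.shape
(5, 2, 5, 7)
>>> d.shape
(7,)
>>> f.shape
(7, 5, 2)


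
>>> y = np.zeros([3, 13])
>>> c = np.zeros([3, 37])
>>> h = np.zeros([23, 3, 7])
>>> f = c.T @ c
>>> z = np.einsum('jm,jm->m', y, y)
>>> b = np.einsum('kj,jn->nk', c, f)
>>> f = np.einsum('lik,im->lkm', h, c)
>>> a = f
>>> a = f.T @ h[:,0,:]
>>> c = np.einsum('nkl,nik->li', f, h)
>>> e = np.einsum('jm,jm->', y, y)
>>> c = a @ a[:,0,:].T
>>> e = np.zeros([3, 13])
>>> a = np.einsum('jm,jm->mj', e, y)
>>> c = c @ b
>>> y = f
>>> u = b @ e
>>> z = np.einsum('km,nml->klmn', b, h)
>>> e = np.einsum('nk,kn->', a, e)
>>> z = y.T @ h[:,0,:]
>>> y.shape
(23, 7, 37)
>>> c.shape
(37, 7, 3)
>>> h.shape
(23, 3, 7)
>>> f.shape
(23, 7, 37)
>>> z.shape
(37, 7, 7)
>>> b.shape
(37, 3)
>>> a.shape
(13, 3)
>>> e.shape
()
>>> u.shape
(37, 13)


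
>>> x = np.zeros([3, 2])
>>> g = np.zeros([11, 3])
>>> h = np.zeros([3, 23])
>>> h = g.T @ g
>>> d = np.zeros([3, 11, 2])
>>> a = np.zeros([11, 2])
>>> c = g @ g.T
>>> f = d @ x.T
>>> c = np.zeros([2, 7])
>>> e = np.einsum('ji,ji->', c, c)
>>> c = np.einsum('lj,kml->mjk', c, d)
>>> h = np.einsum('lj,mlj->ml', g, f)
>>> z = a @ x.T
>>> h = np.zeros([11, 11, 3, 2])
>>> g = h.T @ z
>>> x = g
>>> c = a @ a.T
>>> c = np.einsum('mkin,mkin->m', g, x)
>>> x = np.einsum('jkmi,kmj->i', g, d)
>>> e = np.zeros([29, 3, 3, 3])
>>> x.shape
(3,)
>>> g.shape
(2, 3, 11, 3)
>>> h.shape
(11, 11, 3, 2)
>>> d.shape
(3, 11, 2)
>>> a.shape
(11, 2)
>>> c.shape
(2,)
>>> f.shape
(3, 11, 3)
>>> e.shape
(29, 3, 3, 3)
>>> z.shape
(11, 3)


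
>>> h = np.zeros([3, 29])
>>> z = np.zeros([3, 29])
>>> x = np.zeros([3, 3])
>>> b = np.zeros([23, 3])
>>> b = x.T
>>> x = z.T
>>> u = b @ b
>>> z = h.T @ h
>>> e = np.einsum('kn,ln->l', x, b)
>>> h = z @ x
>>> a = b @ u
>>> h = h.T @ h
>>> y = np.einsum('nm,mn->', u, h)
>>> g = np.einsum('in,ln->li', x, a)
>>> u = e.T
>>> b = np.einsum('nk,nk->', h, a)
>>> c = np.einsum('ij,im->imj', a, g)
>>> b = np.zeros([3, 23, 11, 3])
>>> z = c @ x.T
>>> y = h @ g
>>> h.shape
(3, 3)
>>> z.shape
(3, 29, 29)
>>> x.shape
(29, 3)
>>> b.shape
(3, 23, 11, 3)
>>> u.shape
(3,)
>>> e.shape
(3,)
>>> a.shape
(3, 3)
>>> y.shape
(3, 29)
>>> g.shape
(3, 29)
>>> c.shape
(3, 29, 3)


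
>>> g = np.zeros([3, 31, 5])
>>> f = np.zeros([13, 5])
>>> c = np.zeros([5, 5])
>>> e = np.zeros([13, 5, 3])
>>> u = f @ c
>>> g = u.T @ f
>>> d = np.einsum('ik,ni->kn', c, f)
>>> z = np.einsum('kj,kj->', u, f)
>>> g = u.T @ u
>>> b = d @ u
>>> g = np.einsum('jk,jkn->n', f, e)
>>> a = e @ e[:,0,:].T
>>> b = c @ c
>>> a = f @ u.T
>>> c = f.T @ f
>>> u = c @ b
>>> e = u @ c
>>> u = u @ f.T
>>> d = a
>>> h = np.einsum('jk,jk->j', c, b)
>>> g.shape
(3,)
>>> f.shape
(13, 5)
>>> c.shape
(5, 5)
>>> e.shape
(5, 5)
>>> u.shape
(5, 13)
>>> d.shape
(13, 13)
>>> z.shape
()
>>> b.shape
(5, 5)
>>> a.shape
(13, 13)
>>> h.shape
(5,)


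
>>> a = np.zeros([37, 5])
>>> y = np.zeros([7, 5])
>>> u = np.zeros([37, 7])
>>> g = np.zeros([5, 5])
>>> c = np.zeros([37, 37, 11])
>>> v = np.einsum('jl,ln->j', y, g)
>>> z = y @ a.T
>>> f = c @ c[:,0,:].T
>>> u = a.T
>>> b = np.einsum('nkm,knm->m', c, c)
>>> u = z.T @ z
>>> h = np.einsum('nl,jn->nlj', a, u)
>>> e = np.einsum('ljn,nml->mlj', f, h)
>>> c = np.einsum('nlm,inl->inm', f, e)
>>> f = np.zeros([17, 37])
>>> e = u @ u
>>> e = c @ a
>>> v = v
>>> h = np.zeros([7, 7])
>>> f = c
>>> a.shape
(37, 5)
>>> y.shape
(7, 5)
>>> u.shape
(37, 37)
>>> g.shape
(5, 5)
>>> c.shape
(5, 37, 37)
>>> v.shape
(7,)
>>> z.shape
(7, 37)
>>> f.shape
(5, 37, 37)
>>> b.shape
(11,)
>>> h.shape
(7, 7)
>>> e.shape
(5, 37, 5)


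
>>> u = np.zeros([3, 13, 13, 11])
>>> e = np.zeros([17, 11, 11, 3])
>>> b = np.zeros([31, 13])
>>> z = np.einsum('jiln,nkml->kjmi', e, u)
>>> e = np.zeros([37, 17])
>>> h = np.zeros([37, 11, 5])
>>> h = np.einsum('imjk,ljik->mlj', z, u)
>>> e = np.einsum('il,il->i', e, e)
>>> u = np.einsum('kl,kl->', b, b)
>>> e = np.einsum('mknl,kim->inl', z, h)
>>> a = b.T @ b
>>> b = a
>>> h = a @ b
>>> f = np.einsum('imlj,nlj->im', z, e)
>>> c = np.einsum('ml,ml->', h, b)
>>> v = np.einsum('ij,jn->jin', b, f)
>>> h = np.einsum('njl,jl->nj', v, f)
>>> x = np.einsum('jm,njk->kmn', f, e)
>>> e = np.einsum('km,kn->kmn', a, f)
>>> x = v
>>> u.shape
()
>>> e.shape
(13, 13, 17)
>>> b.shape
(13, 13)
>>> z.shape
(13, 17, 13, 11)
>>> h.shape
(13, 13)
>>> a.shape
(13, 13)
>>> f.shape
(13, 17)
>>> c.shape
()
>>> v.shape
(13, 13, 17)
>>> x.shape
(13, 13, 17)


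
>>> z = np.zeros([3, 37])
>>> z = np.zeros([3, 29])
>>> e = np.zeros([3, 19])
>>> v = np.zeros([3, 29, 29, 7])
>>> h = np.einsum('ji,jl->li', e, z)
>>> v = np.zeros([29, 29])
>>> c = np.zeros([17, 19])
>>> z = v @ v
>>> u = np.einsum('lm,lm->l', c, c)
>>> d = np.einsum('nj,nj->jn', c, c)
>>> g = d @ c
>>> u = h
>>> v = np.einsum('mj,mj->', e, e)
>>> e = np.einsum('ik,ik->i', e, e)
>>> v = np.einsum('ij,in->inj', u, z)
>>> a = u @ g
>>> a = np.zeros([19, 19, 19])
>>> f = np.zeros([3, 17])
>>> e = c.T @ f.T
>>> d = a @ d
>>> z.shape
(29, 29)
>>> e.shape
(19, 3)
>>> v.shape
(29, 29, 19)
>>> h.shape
(29, 19)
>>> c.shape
(17, 19)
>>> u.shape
(29, 19)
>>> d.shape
(19, 19, 17)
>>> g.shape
(19, 19)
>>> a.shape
(19, 19, 19)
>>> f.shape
(3, 17)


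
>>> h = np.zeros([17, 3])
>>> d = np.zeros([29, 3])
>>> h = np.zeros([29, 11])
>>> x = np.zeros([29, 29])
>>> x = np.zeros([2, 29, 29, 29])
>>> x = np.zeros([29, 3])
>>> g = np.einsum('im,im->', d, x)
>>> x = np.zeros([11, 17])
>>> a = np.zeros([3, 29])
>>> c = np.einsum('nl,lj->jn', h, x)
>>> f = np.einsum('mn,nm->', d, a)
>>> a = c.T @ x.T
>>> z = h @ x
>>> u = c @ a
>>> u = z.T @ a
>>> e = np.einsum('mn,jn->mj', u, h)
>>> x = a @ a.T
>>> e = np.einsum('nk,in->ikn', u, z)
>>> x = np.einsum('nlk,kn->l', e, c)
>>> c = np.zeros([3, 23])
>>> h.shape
(29, 11)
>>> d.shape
(29, 3)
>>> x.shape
(11,)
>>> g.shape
()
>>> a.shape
(29, 11)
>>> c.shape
(3, 23)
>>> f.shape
()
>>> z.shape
(29, 17)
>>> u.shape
(17, 11)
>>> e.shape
(29, 11, 17)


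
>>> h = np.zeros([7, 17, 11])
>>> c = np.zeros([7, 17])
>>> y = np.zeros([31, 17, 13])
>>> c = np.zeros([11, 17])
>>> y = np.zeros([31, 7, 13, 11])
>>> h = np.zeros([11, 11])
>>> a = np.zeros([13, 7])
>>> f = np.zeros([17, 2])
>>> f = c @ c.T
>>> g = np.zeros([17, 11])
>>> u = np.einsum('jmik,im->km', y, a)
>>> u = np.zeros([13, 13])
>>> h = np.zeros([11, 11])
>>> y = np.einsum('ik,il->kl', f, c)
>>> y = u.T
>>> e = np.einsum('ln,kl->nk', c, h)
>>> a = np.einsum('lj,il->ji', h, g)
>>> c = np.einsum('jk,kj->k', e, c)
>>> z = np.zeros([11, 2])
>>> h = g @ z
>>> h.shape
(17, 2)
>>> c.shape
(11,)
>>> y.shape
(13, 13)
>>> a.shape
(11, 17)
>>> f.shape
(11, 11)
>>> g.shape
(17, 11)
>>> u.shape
(13, 13)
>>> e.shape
(17, 11)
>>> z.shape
(11, 2)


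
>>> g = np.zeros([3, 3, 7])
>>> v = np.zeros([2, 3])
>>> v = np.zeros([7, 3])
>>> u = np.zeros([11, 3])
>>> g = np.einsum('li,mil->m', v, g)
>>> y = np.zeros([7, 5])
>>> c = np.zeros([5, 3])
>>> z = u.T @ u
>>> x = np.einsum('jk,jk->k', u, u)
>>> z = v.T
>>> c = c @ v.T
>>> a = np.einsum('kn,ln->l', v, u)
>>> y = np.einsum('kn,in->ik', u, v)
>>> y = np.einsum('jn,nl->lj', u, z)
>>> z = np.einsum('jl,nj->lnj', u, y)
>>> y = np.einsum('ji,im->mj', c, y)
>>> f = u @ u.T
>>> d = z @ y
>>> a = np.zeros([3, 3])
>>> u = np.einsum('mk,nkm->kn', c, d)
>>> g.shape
(3,)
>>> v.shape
(7, 3)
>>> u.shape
(7, 3)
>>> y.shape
(11, 5)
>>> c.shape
(5, 7)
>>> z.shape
(3, 7, 11)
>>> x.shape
(3,)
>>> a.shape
(3, 3)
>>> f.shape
(11, 11)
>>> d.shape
(3, 7, 5)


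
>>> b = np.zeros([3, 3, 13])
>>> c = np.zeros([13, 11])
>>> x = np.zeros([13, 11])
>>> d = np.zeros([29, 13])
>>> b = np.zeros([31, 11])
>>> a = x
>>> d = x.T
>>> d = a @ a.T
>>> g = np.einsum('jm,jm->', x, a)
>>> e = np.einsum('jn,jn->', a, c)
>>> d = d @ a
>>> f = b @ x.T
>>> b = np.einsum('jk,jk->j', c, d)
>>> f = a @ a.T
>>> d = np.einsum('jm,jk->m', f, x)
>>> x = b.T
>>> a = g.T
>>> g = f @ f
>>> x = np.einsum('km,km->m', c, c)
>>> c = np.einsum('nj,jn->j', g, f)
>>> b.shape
(13,)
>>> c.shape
(13,)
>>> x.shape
(11,)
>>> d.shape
(13,)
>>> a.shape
()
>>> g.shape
(13, 13)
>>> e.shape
()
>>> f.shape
(13, 13)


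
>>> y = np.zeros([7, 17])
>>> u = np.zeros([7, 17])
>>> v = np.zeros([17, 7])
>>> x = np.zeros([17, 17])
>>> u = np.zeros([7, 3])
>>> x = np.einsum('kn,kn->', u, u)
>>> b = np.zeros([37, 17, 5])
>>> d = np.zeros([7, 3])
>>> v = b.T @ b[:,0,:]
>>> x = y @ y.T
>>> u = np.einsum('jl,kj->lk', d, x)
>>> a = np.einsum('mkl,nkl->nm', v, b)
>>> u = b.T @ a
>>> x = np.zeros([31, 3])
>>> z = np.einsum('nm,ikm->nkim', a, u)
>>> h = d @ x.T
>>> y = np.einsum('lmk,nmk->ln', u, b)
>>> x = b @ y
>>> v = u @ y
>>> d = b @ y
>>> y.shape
(5, 37)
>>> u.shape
(5, 17, 5)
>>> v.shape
(5, 17, 37)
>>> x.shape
(37, 17, 37)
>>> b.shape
(37, 17, 5)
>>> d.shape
(37, 17, 37)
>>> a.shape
(37, 5)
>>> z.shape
(37, 17, 5, 5)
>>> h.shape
(7, 31)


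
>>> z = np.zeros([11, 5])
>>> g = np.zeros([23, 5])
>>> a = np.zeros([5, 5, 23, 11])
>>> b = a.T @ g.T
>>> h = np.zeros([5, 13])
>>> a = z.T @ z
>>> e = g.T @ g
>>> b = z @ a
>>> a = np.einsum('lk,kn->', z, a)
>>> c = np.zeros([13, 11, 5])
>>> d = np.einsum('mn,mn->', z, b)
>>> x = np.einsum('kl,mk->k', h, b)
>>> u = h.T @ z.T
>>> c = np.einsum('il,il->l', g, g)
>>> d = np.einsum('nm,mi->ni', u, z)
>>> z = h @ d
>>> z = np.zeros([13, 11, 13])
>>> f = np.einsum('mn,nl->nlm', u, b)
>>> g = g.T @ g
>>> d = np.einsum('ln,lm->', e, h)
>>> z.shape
(13, 11, 13)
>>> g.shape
(5, 5)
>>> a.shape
()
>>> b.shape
(11, 5)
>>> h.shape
(5, 13)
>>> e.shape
(5, 5)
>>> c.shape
(5,)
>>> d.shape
()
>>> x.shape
(5,)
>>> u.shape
(13, 11)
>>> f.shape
(11, 5, 13)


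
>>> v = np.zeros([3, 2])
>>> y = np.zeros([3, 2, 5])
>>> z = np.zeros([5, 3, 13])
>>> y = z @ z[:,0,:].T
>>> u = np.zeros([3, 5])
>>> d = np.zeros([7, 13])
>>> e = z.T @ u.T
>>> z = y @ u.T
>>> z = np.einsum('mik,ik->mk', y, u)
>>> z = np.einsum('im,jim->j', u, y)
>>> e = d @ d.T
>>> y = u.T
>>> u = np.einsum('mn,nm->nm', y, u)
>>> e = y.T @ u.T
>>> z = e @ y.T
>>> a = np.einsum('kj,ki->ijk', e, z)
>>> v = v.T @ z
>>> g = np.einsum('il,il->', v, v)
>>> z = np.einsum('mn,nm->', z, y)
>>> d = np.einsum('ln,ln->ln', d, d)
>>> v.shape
(2, 5)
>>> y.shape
(5, 3)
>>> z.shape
()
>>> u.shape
(3, 5)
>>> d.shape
(7, 13)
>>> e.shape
(3, 3)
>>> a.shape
(5, 3, 3)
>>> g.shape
()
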